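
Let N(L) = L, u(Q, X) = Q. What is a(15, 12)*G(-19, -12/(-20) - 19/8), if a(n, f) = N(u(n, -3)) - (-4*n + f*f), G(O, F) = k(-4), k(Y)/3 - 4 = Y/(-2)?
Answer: -1242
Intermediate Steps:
k(Y) = 12 - 3*Y/2 (k(Y) = 12 + 3*(Y/(-2)) = 12 + 3*(Y*(-½)) = 12 + 3*(-Y/2) = 12 - 3*Y/2)
G(O, F) = 18 (G(O, F) = 12 - 3/2*(-4) = 12 + 6 = 18)
a(n, f) = -f² + 5*n (a(n, f) = n - (-4*n + f*f) = n - (-4*n + f²) = n - (f² - 4*n) = n + (-f² + 4*n) = -f² + 5*n)
a(15, 12)*G(-19, -12/(-20) - 19/8) = (-1*12² + 5*15)*18 = (-1*144 + 75)*18 = (-144 + 75)*18 = -69*18 = -1242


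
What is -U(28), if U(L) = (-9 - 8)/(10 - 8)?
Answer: 17/2 ≈ 8.5000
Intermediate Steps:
U(L) = -17/2
-U(28) = -1*(-17/2) = 17/2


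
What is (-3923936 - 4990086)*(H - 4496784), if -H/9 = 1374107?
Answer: 150323811760434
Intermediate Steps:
H = -12366963 (H = -9*1374107 = -12366963)
(-3923936 - 4990086)*(H - 4496784) = (-3923936 - 4990086)*(-12366963 - 4496784) = -8914022*(-16863747) = 150323811760434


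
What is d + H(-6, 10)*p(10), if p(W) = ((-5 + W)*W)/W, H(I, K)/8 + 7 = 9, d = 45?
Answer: 125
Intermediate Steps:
H(I, K) = 16 (H(I, K) = -56 + 8*9 = -56 + 72 = 16)
p(W) = -5 + W (p(W) = (W*(-5 + W))/W = -5 + W)
d + H(-6, 10)*p(10) = 45 + 16*(-5 + 10) = 45 + 16*5 = 45 + 80 = 125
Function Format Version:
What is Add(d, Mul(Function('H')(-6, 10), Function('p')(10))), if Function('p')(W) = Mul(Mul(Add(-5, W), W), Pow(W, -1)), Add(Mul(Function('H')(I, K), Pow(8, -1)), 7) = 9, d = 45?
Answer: 125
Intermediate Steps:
Function('H')(I, K) = 16 (Function('H')(I, K) = Add(-56, Mul(8, 9)) = Add(-56, 72) = 16)
Function('p')(W) = Add(-5, W) (Function('p')(W) = Mul(Mul(W, Add(-5, W)), Pow(W, -1)) = Add(-5, W))
Add(d, Mul(Function('H')(-6, 10), Function('p')(10))) = Add(45, Mul(16, Add(-5, 10))) = Add(45, Mul(16, 5)) = Add(45, 80) = 125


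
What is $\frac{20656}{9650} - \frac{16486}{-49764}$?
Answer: $\frac{296753771}{120055650} \approx 2.4718$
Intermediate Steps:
$\frac{20656}{9650} - \frac{16486}{-49764} = 20656 \cdot \frac{1}{9650} - - \frac{8243}{24882} = \frac{10328}{4825} + \frac{8243}{24882} = \frac{296753771}{120055650}$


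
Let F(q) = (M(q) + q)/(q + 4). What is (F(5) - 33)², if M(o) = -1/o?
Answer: 237169/225 ≈ 1054.1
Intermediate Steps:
F(q) = (q - 1/q)/(4 + q) (F(q) = (-1/q + q)/(q + 4) = (q - 1/q)/(4 + q))
(F(5) - 33)² = ((-1 + 5²)/(5*(4 + 5)) - 33)² = ((⅕)*(-1 + 25)/9 - 33)² = ((⅕)*(⅑)*24 - 33)² = (8/15 - 33)² = (-487/15)² = 237169/225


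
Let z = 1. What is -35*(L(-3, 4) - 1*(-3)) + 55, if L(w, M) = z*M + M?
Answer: -330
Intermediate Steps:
L(w, M) = 2*M (L(w, M) = 1*M + M = M + M = 2*M)
-35*(L(-3, 4) - 1*(-3)) + 55 = -35*(2*4 - 1*(-3)) + 55 = -35*(8 + 3) + 55 = -35*11 + 55 = -7*55 + 55 = -385 + 55 = -330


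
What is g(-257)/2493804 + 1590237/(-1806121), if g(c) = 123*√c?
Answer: -1590237/1806121 + 41*I*√257/831268 ≈ -0.88047 + 0.0007907*I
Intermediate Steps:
g(-257)/2493804 + 1590237/(-1806121) = (123*√(-257))/2493804 + 1590237/(-1806121) = (123*(I*√257))*(1/2493804) + 1590237*(-1/1806121) = (123*I*√257)*(1/2493804) - 1590237/1806121 = 41*I*√257/831268 - 1590237/1806121 = -1590237/1806121 + 41*I*√257/831268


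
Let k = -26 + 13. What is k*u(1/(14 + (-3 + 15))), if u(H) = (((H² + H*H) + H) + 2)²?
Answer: -119025/2197 ≈ -54.176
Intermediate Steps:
u(H) = (2 + H + 2*H²)² (u(H) = (((H² + H²) + H) + 2)² = ((2*H² + H) + 2)² = ((H + 2*H²) + 2)² = (2 + H + 2*H²)²)
k = -13
k*u(1/(14 + (-3 + 15))) = -13*(2 + 1/(14 + (-3 + 15)) + 2*(1/(14 + (-3 + 15)))²)² = -13*(2 + 1/(14 + 12) + 2*(1/(14 + 12))²)² = -13*(2 + 1/26 + 2*(1/26)²)² = -13*(2 + 1/26 + 2*(1/676))² = -13*(2 + 1/26 + 1/338)² = -13*(345/169)² = -13*119025/28561 = -119025/2197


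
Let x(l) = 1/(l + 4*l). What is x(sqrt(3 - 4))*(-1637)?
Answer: 1637*I/5 ≈ 327.4*I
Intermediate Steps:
x(l) = 1/(5*l)
x(sqrt(3 - 4))*(-1637) = (1/(5*(sqrt(3 - 4))))*(-1637) = (1/(5*(sqrt(-1))))*(-1637) = (1/(5*I))*(-1637) = ((-I)/5)*(-1637) = -I/5*(-1637) = 1637*I/5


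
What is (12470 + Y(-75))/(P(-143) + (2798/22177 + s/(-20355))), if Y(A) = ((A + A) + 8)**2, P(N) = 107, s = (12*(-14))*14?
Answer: 233831848530/768417253 ≈ 304.30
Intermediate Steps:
s = -2352 (s = -168*14 = -2352)
Y(A) = (8 + 2*A)**2 (Y(A) = (2*A + 8)**2 = (8 + 2*A)**2)
(12470 + Y(-75))/(P(-143) + (2798/22177 + s/(-20355))) = (12470 + 4*(4 - 75)**2)/(107 + (2798/22177 - 2352/(-20355))) = (12470 + 4*(-71)**2)/(107 + (2798*(1/22177) - 2352*(-1/20355))) = (12470 + 4*5041)/(107 + (2798/22177 + 784/6785)) = (12470 + 20164)/(107 + 36371198/150470945) = 32634/(16136762313/150470945) = 32634*(150470945/16136762313) = 233831848530/768417253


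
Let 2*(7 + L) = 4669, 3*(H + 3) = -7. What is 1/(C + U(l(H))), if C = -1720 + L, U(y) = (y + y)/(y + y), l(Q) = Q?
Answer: 2/1217 ≈ 0.0016434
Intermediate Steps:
H = -16/3 (H = -3 + (⅓)*(-7) = -3 - 7/3 = -16/3 ≈ -5.3333)
L = 4655/2 (L = -7 + (½)*4669 = -7 + 4669/2 = 4655/2 ≈ 2327.5)
U(y) = 1 (U(y) = (2*y)/((2*y)) = (2*y)*(1/(2*y)) = 1)
C = 1215/2 (C = -1720 + 4655/2 = 1215/2 ≈ 607.50)
1/(C + U(l(H))) = 1/(1215/2 + 1) = 1/(1217/2) = 2/1217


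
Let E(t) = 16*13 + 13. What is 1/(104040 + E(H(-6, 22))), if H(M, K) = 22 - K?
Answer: 1/104261 ≈ 9.5913e-6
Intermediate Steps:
E(t) = 221 (E(t) = 208 + 13 = 221)
1/(104040 + E(H(-6, 22))) = 1/(104040 + 221) = 1/104261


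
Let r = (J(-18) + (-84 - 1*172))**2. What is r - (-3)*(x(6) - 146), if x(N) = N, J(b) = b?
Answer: 74656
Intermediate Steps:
r = 75076 (r = (-18 + (-84 - 1*172))**2 = (-18 + (-84 - 172))**2 = (-18 - 256)**2 = (-274)**2 = 75076)
r - (-3)*(x(6) - 146) = 75076 - (-3)*(6 - 146) = 75076 - (-3)*(-140) = 75076 - 1*420 = 75076 - 420 = 74656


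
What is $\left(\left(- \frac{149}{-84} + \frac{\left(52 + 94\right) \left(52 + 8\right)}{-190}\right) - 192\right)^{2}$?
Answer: $\frac{142268524225}{2547216} \approx 55853.0$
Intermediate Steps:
$\left(\left(- \frac{149}{-84} + \frac{\left(52 + 94\right) \left(52 + 8\right)}{-190}\right) - 192\right)^{2} = \left(\left(\left(-149\right) \left(- \frac{1}{84}\right) + 146 \cdot 60 \left(- \frac{1}{190}\right)\right) - 192\right)^{2} = \left(\left(\frac{149}{84} + 8760 \left(- \frac{1}{190}\right)\right) - 192\right)^{2} = \left(\left(\frac{149}{84} - \frac{876}{19}\right) - 192\right)^{2} = \left(- \frac{70753}{1596} - 192\right)^{2} = \left(- \frac{377185}{1596}\right)^{2} = \frac{142268524225}{2547216}$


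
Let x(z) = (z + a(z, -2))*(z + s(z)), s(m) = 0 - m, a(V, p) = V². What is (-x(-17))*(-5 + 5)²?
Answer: 0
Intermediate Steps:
s(m) = -m
x(z) = 0 (x(z) = (z + z²)*(z - z) = (z + z²)*0 = 0)
(-x(-17))*(-5 + 5)² = (-1*0)*(-5 + 5)² = 0*0² = 0*0 = 0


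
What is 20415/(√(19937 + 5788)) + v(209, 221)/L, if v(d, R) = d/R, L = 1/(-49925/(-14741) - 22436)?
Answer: -69111942559/3257761 + 1361*√21/49 ≈ -21087.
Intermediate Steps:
L = -14741/330679151 (L = 1/(-49925*(-1/14741) - 22436) = 1/(49925/14741 - 22436) = 1/(-330679151/14741) = -14741/330679151 ≈ -4.4578e-5)
20415/(√(19937 + 5788)) + v(209, 221)/L = 20415/(√(19937 + 5788)) + (209/221)/(-14741/330679151) = 20415/(√25725) + (209*(1/221))*(-330679151/14741) = 20415/((35*√21)) + (209/221)*(-330679151/14741) = 20415*(√21/735) - 69111942559/3257761 = 1361*√21/49 - 69111942559/3257761 = -69111942559/3257761 + 1361*√21/49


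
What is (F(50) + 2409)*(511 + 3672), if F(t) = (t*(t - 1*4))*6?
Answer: 67802247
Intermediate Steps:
F(t) = 6*t*(-4 + t) (F(t) = (t*(t - 4))*6 = (t*(-4 + t))*6 = 6*t*(-4 + t))
(F(50) + 2409)*(511 + 3672) = (6*50*(-4 + 50) + 2409)*(511 + 3672) = (6*50*46 + 2409)*4183 = (13800 + 2409)*4183 = 16209*4183 = 67802247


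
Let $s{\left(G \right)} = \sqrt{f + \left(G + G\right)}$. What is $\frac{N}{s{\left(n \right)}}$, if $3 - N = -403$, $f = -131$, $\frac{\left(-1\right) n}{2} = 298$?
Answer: $- \frac{58 i \sqrt{3}}{9} \approx - 11.162 i$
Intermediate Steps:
$n = -596$ ($n = \left(-2\right) 298 = -596$)
$N = 406$ ($N = 3 - -403 = 3 + 403 = 406$)
$s{\left(G \right)} = \sqrt{-131 + 2 G}$ ($s{\left(G \right)} = \sqrt{-131 + \left(G + G\right)} = \sqrt{-131 + 2 G}$)
$\frac{N}{s{\left(n \right)}} = \frac{406}{\sqrt{-131 + 2 \left(-596\right)}} = \frac{406}{\sqrt{-131 - 1192}} = \frac{406}{\sqrt{-1323}} = \frac{406}{21 i \sqrt{3}} = 406 \left(- \frac{i \sqrt{3}}{63}\right) = - \frac{58 i \sqrt{3}}{9}$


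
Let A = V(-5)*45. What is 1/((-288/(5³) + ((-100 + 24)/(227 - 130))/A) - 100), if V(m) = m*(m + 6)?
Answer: -109125/11163544 ≈ -0.0097751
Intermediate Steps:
V(m) = m*(6 + m)
A = -225 (A = -5*(6 - 5)*45 = -5*1*45 = -5*45 = -225)
1/((-288/(5³) + ((-100 + 24)/(227 - 130))/A) - 100) = 1/((-288/(5³) + ((-100 + 24)/(227 - 130))/(-225)) - 100) = 1/((-288/125 - 76/97*(-1/225)) - 100) = 1/((-288/125 + 76/21825) - 100) = 1/(-251044/109125 - 100) = 1/(-11163544/109125) = -109125/11163544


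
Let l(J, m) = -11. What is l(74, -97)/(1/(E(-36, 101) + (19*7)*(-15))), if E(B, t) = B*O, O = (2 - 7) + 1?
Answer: 20361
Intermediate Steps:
O = -4 (O = -5 + 1 = -4)
E(B, t) = -4*B (E(B, t) = B*(-4) = -4*B)
l(74, -97)/(1/(E(-36, 101) + (19*7)*(-15))) = -11/(1/(-4*(-36) + (19*7)*(-15))) = -11/(1/(144 + 133*(-15))) = -11/(1/(144 - 1995)) = -11/(1/(-1851)) = -11/(-1/1851) = -11*(-1851) = 20361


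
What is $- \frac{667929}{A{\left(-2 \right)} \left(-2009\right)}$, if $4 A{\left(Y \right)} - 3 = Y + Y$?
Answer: $- \frac{2671716}{2009} \approx -1329.9$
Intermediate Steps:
$A{\left(Y \right)} = \frac{3}{4} + \frac{Y}{2}$ ($A{\left(Y \right)} = \frac{3}{4} + \frac{Y + Y}{4} = \frac{3}{4} + \frac{2 Y}{4} = \frac{3}{4} + \frac{Y}{2}$)
$- \frac{667929}{A{\left(-2 \right)} \left(-2009\right)} = - \frac{667929}{\left(\frac{3}{4} + \frac{1}{2} \left(-2\right)\right) \left(-2009\right)} = - \frac{667929}{\left(\frac{3}{4} - 1\right) \left(-2009\right)} = - \frac{667929}{\left(- \frac{1}{4}\right) \left(-2009\right)} = - \frac{667929}{\frac{2009}{4}} = \left(-667929\right) \frac{4}{2009} = - \frac{2671716}{2009}$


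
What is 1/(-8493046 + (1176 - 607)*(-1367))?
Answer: -1/9270869 ≈ -1.0786e-7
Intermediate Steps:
1/(-8493046 + (1176 - 607)*(-1367)) = 1/(-8493046 + 569*(-1367)) = 1/(-8493046 - 777823) = 1/(-9270869) = -1/9270869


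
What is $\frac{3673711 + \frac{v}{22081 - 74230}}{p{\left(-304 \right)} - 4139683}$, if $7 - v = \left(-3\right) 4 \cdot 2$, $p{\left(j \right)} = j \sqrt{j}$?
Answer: $- \frac{793081938346614164}{893677592129363997} + \frac{232961711568128 i \sqrt{19}}{893677592129363997} \approx -0.88744 + 0.0011363 i$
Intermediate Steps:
$p{\left(j \right)} = j^{\frac{3}{2}}$
$v = 31$ ($v = 7 - \left(-3\right) 4 \cdot 2 = 7 - \left(-12\right) 2 = 7 - -24 = 7 + 24 = 31$)
$\frac{3673711 + \frac{v}{22081 - 74230}}{p{\left(-304 \right)} - 4139683} = \frac{3673711 + \frac{1}{22081 - 74230} \cdot 31}{\left(-304\right)^{\frac{3}{2}} - 4139683} = \frac{3673711 + \frac{1}{-52149} \cdot 31}{- 1216 i \sqrt{19} - 4139683} = \frac{3673711 - \frac{31}{52149}}{-4139683 - 1216 i \sqrt{19}} = \frac{191580354908}{52149 \left(-4139683 - 1216 i \sqrt{19}\right)}$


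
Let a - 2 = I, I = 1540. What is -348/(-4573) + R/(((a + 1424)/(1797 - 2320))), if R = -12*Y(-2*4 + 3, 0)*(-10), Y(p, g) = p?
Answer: 718019784/6781759 ≈ 105.88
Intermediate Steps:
a = 1542 (a = 2 + 1540 = 1542)
R = -600 (R = -12*(-2*4 + 3)*(-10) = -12*(-8 + 3)*(-10) = -12*(-5)*(-10) = 60*(-10) = -600)
-348/(-4573) + R/(((a + 1424)/(1797 - 2320))) = -348/(-4573) - 600*(1797 - 2320)/(1542 + 1424) = -348*(-1/4573) - 600/(2966/(-523)) = 348/4573 - 600/(2966*(-1/523)) = 348/4573 - 600/(-2966/523) = 348/4573 - 600*(-523/2966) = 348/4573 + 156900/1483 = 718019784/6781759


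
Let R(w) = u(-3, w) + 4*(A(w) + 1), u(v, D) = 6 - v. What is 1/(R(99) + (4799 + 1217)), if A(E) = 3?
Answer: 1/6041 ≈ 0.00016554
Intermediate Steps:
R(w) = 25 (R(w) = (6 - 1*(-3)) + 4*(3 + 1) = (6 + 3) + 4*4 = 9 + 16 = 25)
1/(R(99) + (4799 + 1217)) = 1/(25 + (4799 + 1217)) = 1/(25 + 6016) = 1/6041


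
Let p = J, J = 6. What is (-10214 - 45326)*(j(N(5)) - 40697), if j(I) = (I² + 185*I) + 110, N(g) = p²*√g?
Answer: 1894302780 - 369896400*√5 ≈ 1.0672e+9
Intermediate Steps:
p = 6
N(g) = 36*√g (N(g) = 6²*√g = 36*√g)
j(I) = 110 + I² + 185*I
(-10214 - 45326)*(j(N(5)) - 40697) = (-10214 - 45326)*((110 + (36*√5)² + 185*(36*√5)) - 40697) = -55540*((110 + 6480 + 6660*√5) - 40697) = -55540*((6590 + 6660*√5) - 40697) = -55540*(-34107 + 6660*√5) = 1894302780 - 369896400*√5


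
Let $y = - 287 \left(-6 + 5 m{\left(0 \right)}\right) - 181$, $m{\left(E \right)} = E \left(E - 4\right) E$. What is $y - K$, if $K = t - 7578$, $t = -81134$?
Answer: $90253$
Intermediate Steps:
$m{\left(E \right)} = E^{2} \left(-4 + E\right)$ ($m{\left(E \right)} = E \left(-4 + E\right) E = E^{2} \left(-4 + E\right)$)
$K = -88712$ ($K = -81134 - 7578 = -88712$)
$y = 1541$ ($y = - 287 \left(-6 + 5 \cdot 0^{2} \left(-4 + 0\right)\right) - 181 = - 287 \left(-6 + 5 \cdot 0 \left(-4\right)\right) - 181 = - 287 \left(-6 + 5 \cdot 0\right) - 181 = - 287 \left(-6 + 0\right) - 181 = \left(-287\right) \left(-6\right) - 181 = 1722 - 181 = 1541$)
$y - K = 1541 - -88712 = 1541 + 88712 = 90253$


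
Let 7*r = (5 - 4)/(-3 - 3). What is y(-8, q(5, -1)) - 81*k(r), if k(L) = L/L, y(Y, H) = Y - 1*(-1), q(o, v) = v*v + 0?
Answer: -88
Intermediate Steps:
q(o, v) = v² (q(o, v) = v² + 0 = v²)
r = -1/42 (r = ((5 - 4)/(-3 - 3))/7 = (1/(-6))/7 = (1*(-⅙))/7 = (⅐)*(-⅙) = -1/42 ≈ -0.023810)
y(Y, H) = 1 + Y (y(Y, H) = Y + 1 = 1 + Y)
k(L) = 1
y(-8, q(5, -1)) - 81*k(r) = (1 - 8) - 81*1 = -7 - 81 = -88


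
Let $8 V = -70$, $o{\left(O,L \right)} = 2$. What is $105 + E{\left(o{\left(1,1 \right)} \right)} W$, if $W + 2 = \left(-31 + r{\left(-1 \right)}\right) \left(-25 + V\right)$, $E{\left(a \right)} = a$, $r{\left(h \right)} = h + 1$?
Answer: $\frac{4387}{2} \approx 2193.5$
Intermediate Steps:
$r{\left(h \right)} = 1 + h$
$V = - \frac{35}{4}$ ($V = \frac{1}{8} \left(-70\right) = - \frac{35}{4} \approx -8.75$)
$W = \frac{4177}{4}$ ($W = -2 + \left(-31 + \left(1 - 1\right)\right) \left(-25 - \frac{35}{4}\right) = -2 + \left(-31 + 0\right) \left(- \frac{135}{4}\right) = -2 - - \frac{4185}{4} = -2 + \frac{4185}{4} = \frac{4177}{4} \approx 1044.3$)
$105 + E{\left(o{\left(1,1 \right)} \right)} W = 105 + 2 \cdot \frac{4177}{4} = 105 + \frac{4177}{2} = \frac{4387}{2}$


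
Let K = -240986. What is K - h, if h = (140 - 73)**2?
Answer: -245475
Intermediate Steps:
h = 4489 (h = 67**2 = 4489)
K - h = -240986 - 1*4489 = -240986 - 4489 = -245475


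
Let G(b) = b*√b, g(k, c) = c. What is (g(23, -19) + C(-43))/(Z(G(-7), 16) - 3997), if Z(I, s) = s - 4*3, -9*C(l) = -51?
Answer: 40/11979 ≈ 0.0033392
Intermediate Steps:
C(l) = 17/3 (C(l) = -⅑*(-51) = 17/3)
G(b) = b^(3/2)
Z(I, s) = -12 + s (Z(I, s) = s - 12 = -12 + s)
(g(23, -19) + C(-43))/(Z(G(-7), 16) - 3997) = (-19 + 17/3)/((-12 + 16) - 3997) = -40/(3*(4 - 3997)) = -40/3/(-3993) = -40/3*(-1/3993) = 40/11979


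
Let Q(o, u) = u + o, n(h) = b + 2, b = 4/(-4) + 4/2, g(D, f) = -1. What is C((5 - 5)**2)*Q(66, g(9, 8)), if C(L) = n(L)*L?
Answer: 0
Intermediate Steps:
b = 1 (b = 4*(-1/4) + 4*(1/2) = -1 + 2 = 1)
n(h) = 3 (n(h) = 1 + 2 = 3)
C(L) = 3*L
Q(o, u) = o + u
C((5 - 5)**2)*Q(66, g(9, 8)) = (3*(5 - 5)**2)*(66 - 1) = (3*0**2)*65 = (3*0)*65 = 0*65 = 0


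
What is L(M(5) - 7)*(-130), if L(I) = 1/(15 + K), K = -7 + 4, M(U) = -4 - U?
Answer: -65/6 ≈ -10.833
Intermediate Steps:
K = -3
L(I) = 1/12 (L(I) = 1/(15 - 3) = 1/12)
L(M(5) - 7)*(-130) = (1/12)*(-130) = -65/6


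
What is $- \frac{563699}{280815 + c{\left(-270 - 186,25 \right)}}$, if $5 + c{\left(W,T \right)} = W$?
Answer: $- \frac{563699}{280354} \approx -2.0107$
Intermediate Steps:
$c{\left(W,T \right)} = -5 + W$
$- \frac{563699}{280815 + c{\left(-270 - 186,25 \right)}} = - \frac{563699}{280815 - 461} = - \frac{563699}{280354}$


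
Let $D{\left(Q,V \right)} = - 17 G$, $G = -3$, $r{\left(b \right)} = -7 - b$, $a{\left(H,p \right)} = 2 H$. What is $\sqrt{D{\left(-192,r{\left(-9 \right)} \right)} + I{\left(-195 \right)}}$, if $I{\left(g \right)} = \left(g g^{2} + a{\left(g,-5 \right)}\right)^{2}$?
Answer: $2 \sqrt{13746538755069} \approx 7.4153 \cdot 10^{6}$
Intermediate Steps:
$D{\left(Q,V \right)} = 51$ ($D{\left(Q,V \right)} = \left(-17\right) \left(-3\right) = 51$)
$I{\left(g \right)} = \left(g^{3} + 2 g\right)^{2}$ ($I{\left(g \right)} = \left(g g^{2} + 2 g\right)^{2} = \left(g^{3} + 2 g\right)^{2}$)
$\sqrt{D{\left(-192,r{\left(-9 \right)} \right)} + I{\left(-195 \right)}} = \sqrt{51 + \left(-195\right)^{2} \left(2 + \left(-195\right)^{2}\right)^{2}} = \sqrt{51 + 38025 \left(2 + 38025\right)^{2}} = \sqrt{51 + 38025 \cdot 38027^{2}} = \sqrt{51 + 38025 \cdot 1446052729} = \sqrt{51 + 54986155020225} = \sqrt{54986155020276} = 2 \sqrt{13746538755069}$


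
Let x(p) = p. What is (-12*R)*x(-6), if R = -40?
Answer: -2880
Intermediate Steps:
(-12*R)*x(-6) = -12*(-40)*(-6) = 480*(-6) = -2880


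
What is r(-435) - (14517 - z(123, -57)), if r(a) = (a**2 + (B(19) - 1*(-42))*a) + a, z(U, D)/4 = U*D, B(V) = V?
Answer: 119694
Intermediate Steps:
z(U, D) = 4*D*U (z(U, D) = 4*(U*D) = 4*(D*U) = 4*D*U)
r(a) = a**2 + 62*a (r(a) = (a**2 + (19 - 1*(-42))*a) + a = (a**2 + (19 + 42)*a) + a = (a**2 + 61*a) + a = a**2 + 62*a)
r(-435) - (14517 - z(123, -57)) = -435*(62 - 435) - (14517 - 4*(-57)*123) = -435*(-373) - (14517 - 1*(-28044)) = 162255 - (14517 + 28044) = 162255 - 1*42561 = 162255 - 42561 = 119694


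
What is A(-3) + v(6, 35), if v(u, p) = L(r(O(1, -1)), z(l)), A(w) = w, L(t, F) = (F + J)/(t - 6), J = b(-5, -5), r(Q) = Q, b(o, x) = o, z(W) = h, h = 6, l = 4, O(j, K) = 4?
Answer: -7/2 ≈ -3.5000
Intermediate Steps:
z(W) = 6
J = -5
L(t, F) = (-5 + F)/(-6 + t) (L(t, F) = (F - 5)/(t - 6) = (-5 + F)/(-6 + t))
v(u, p) = -½ (v(u, p) = (-5 + 6)/(-6 + 4) = 1/(-2) = -½*1 = -½)
A(-3) + v(6, 35) = -3 - ½ = -7/2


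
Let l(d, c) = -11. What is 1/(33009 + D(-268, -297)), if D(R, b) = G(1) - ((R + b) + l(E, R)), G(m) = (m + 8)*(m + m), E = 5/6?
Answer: 1/33603 ≈ 2.9759e-5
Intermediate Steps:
E = ⅚ (E = 5*(⅙) = ⅚ ≈ 0.83333)
G(m) = 2*m*(8 + m) (G(m) = (8 + m)*(2*m) = 2*m*(8 + m))
D(R, b) = 29 - R - b (D(R, b) = 2*1*(8 + 1) - ((R + b) - 11) = 2*1*9 - (-11 + R + b) = 18 + (11 - R - b) = 29 - R - b)
1/(33009 + D(-268, -297)) = 1/(33009 + (29 - 1*(-268) - 1*(-297))) = 1/(33009 + (29 + 268 + 297)) = 1/(33009 + 594) = 1/33603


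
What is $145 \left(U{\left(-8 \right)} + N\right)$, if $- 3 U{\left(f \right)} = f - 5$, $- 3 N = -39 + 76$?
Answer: $-1160$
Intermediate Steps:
$N = - \frac{37}{3}$ ($N = - \frac{-39 + 76}{3} = \left(- \frac{1}{3}\right) 37 = - \frac{37}{3} \approx -12.333$)
$U{\left(f \right)} = \frac{5}{3} - \frac{f}{3}$ ($U{\left(f \right)} = - \frac{f - 5}{3} = - \frac{-5 + f}{3} = \frac{5}{3} - \frac{f}{3}$)
$145 \left(U{\left(-8 \right)} + N\right) = 145 \left(\left(\frac{5}{3} - - \frac{8}{3}\right) - \frac{37}{3}\right) = 145 \left(\left(\frac{5}{3} + \frac{8}{3}\right) - \frac{37}{3}\right) = 145 \left(\frac{13}{3} - \frac{37}{3}\right) = 145 \left(-8\right) = -1160$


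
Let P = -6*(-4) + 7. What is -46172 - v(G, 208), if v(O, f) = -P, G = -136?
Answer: -46141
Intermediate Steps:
P = 31 (P = 24 + 7 = 31)
v(O, f) = -31 (v(O, f) = -1*31 = -31)
-46172 - v(G, 208) = -46172 - 1*(-31) = -46172 + 31 = -46141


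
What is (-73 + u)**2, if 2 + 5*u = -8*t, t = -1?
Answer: 128881/25 ≈ 5155.2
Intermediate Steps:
u = 6/5 (u = -2/5 + (-8*(-1))/5 = -2/5 + (1/5)*8 = -2/5 + 8/5 = 6/5 ≈ 1.2000)
(-73 + u)**2 = (-73 + 6/5)**2 = (-359/5)**2 = 128881/25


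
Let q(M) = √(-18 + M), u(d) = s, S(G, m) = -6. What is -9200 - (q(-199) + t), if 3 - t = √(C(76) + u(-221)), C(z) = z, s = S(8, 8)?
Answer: -9203 + √70 - I*√217 ≈ -9194.6 - 14.731*I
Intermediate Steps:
s = -6
u(d) = -6
t = 3 - √70 (t = 3 - √(76 - 6) = 3 - √70 ≈ -5.3666)
-9200 - (q(-199) + t) = -9200 - (√(-18 - 199) + (3 - √70)) = -9200 - (√(-217) + (3 - √70)) = -9200 - (I*√217 + (3 - √70)) = -9200 - (3 - √70 + I*√217) = -9200 + (-3 + √70 - I*√217) = -9203 + √70 - I*√217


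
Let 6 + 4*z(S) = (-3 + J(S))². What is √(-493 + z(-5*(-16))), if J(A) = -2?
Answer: 3*I*√217/2 ≈ 22.096*I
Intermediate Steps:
z(S) = 19/4 (z(S) = -3/2 + (-3 - 2)²/4 = -3/2 + (¼)*(-5)² = -3/2 + (¼)*25 = -3/2 + 25/4 = 19/4)
√(-493 + z(-5*(-16))) = √(-493 + 19/4) = √(-1953/4) = 3*I*√217/2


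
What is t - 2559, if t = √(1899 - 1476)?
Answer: -2559 + 3*√47 ≈ -2538.4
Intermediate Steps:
t = 3*√47 (t = √423 = 3*√47 ≈ 20.567)
t - 2559 = 3*√47 - 2559 = -2559 + 3*√47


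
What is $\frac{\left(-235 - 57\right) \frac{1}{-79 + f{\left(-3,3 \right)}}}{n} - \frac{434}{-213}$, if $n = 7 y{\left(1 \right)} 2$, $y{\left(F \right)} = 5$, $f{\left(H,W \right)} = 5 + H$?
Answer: $\frac{1200728}{574035} \approx 2.0917$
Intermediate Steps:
$n = 70$ ($n = 7 \cdot 5 \cdot 2 = 35 \cdot 2 = 70$)
$\frac{\left(-235 - 57\right) \frac{1}{-79 + f{\left(-3,3 \right)}}}{n} - \frac{434}{-213} = \frac{\left(-235 - 57\right) \frac{1}{-79 + \left(5 - 3\right)}}{70} - \frac{434}{-213} = \frac{-235 - 57}{-79 + 2} \cdot \frac{1}{70} - - \frac{434}{213} = - \frac{292}{-77} \cdot \frac{1}{70} + \frac{434}{213} = \left(-292\right) \left(- \frac{1}{77}\right) \frac{1}{70} + \frac{434}{213} = \frac{292}{77} \cdot \frac{1}{70} + \frac{434}{213} = \frac{146}{2695} + \frac{434}{213} = \frac{1200728}{574035}$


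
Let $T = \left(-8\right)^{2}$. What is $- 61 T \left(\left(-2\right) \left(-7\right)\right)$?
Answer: $-54656$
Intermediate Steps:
$T = 64$
$- 61 T \left(\left(-2\right) \left(-7\right)\right) = \left(-61\right) 64 \left(\left(-2\right) \left(-7\right)\right) = \left(-3904\right) 14 = -54656$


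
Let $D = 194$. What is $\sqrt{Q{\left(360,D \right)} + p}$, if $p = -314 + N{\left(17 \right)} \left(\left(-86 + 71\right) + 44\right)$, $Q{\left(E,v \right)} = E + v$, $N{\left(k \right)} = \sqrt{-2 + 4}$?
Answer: $\sqrt{240 + 29 \sqrt{2}} \approx 16.763$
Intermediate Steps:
$N{\left(k \right)} = \sqrt{2}$
$p = -314 + 29 \sqrt{2}$ ($p = -314 + \sqrt{2} \left(\left(-86 + 71\right) + 44\right) = -314 + \sqrt{2} \left(-15 + 44\right) = -314 + \sqrt{2} \cdot 29 = -314 + 29 \sqrt{2} \approx -272.99$)
$\sqrt{Q{\left(360,D \right)} + p} = \sqrt{\left(360 + 194\right) - \left(314 - 29 \sqrt{2}\right)} = \sqrt{554 - \left(314 - 29 \sqrt{2}\right)} = \sqrt{240 + 29 \sqrt{2}}$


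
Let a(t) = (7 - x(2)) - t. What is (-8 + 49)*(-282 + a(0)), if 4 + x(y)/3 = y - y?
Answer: -10783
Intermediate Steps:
x(y) = -12 (x(y) = -12 + 3*(y - y) = -12 + 3*0 = -12 + 0 = -12)
a(t) = 19 - t (a(t) = (7 - 1*(-12)) - t = (7 + 12) - t = 19 - t)
(-8 + 49)*(-282 + a(0)) = (-8 + 49)*(-282 + (19 - 1*0)) = 41*(-282 + (19 + 0)) = 41*(-282 + 19) = 41*(-263) = -10783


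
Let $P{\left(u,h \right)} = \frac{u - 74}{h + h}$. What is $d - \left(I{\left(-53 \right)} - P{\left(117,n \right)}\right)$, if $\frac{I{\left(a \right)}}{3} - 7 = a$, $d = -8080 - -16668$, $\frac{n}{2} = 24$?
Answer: $\frac{837739}{96} \approx 8726.5$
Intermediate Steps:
$n = 48$ ($n = 2 \cdot 24 = 48$)
$d = 8588$ ($d = -8080 + 16668 = 8588$)
$P{\left(u,h \right)} = \frac{-74 + u}{2 h}$
$I{\left(a \right)} = 21 + 3 a$
$d - \left(I{\left(-53 \right)} - P{\left(117,n \right)}\right) = 8588 - \left(\left(21 + 3 \left(-53\right)\right) - \frac{-74 + 117}{2 \cdot 48}\right) = 8588 - \left(\left(21 - 159\right) - \frac{1}{2} \cdot \frac{1}{48} \cdot 43\right) = 8588 - \left(-138 - \frac{43}{96}\right) = 8588 - - \frac{13291}{96} = 8588 + \frac{13291}{96} = \frac{837739}{96}$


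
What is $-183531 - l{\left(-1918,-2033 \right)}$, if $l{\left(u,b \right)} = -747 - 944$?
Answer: $-181840$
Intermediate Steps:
$l{\left(u,b \right)} = -1691$
$-183531 - l{\left(-1918,-2033 \right)} = -183531 - -1691 = -183531 + 1691 = -181840$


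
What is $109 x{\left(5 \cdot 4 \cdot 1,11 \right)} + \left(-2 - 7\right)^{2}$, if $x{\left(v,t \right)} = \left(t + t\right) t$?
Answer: $26459$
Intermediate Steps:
$x{\left(v,t \right)} = 2 t^{2}$ ($x{\left(v,t \right)} = 2 t t = 2 t^{2}$)
$109 x{\left(5 \cdot 4 \cdot 1,11 \right)} + \left(-2 - 7\right)^{2} = 109 \cdot 2 \cdot 11^{2} + \left(-2 - 7\right)^{2} = 109 \cdot 2 \cdot 121 + \left(-2 - 7\right)^{2} = 109 \cdot 242 + \left(-9\right)^{2} = 26378 + 81 = 26459$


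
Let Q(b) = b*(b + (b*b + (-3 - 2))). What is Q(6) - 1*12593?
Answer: -12371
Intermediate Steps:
Q(b) = b*(-5 + b + b**2) (Q(b) = b*(b + (b**2 - 5)) = b*(b + (-5 + b**2)) = b*(-5 + b + b**2))
Q(6) - 1*12593 = 6*(-5 + 6 + 6**2) - 1*12593 = 6*(-5 + 6 + 36) - 12593 = 6*37 - 12593 = 222 - 12593 = -12371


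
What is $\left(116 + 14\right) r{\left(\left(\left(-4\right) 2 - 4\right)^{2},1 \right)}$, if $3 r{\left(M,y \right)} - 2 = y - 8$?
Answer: $- \frac{650}{3} \approx -216.67$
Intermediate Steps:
$r{\left(M,y \right)} = -2 + \frac{y}{3}$ ($r{\left(M,y \right)} = \frac{2}{3} + \frac{y - 8}{3} = \frac{2}{3} + \frac{-8 + y}{3} = \frac{2}{3} + \left(- \frac{8}{3} + \frac{y}{3}\right) = -2 + \frac{y}{3}$)
$\left(116 + 14\right) r{\left(\left(\left(-4\right) 2 - 4\right)^{2},1 \right)} = \left(116 + 14\right) \left(-2 + \frac{1}{3} \cdot 1\right) = 130 \left(-2 + \frac{1}{3}\right) = 130 \left(- \frac{5}{3}\right) = - \frac{650}{3}$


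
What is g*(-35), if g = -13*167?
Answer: 75985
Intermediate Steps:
g = -2171
g*(-35) = -2171*(-35) = 75985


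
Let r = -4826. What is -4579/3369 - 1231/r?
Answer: -17951015/16258794 ≈ -1.1041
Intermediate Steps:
-4579/3369 - 1231/r = -4579/3369 - 1231/(-4826) = -4579*1/3369 - 1231*(-1/4826) = -4579/3369 + 1231/4826 = -17951015/16258794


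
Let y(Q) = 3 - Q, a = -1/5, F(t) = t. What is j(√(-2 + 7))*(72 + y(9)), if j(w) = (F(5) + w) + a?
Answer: 1584/5 + 66*√5 ≈ 464.38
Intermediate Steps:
a = -⅕ (a = -1*⅕ = -⅕ ≈ -0.20000)
j(w) = 24/5 + w (j(w) = (5 + w) - ⅕ = 24/5 + w)
j(√(-2 + 7))*(72 + y(9)) = (24/5 + √(-2 + 7))*(72 + (3 - 1*9)) = (24/5 + √5)*(72 + (3 - 9)) = (24/5 + √5)*(72 - 6) = (24/5 + √5)*66 = 1584/5 + 66*√5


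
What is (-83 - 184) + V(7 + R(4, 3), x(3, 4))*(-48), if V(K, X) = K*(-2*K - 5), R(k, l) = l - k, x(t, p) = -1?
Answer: 4629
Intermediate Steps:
V(K, X) = K*(-5 - 2*K)
(-83 - 184) + V(7 + R(4, 3), x(3, 4))*(-48) = (-83 - 184) - (7 + (3 - 1*4))*(5 + 2*(7 + (3 - 1*4)))*(-48) = -267 - (7 + (3 - 4))*(5 + 2*(7 + (3 - 4)))*(-48) = -267 - (7 - 1)*(5 + 2*(7 - 1))*(-48) = -267 - 1*6*(5 + 2*6)*(-48) = -267 - 1*6*(5 + 12)*(-48) = -267 - 1*6*17*(-48) = -267 - 102*(-48) = -267 + 4896 = 4629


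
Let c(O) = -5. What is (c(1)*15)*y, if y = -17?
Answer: 1275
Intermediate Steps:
(c(1)*15)*y = -5*15*(-17) = -75*(-17) = 1275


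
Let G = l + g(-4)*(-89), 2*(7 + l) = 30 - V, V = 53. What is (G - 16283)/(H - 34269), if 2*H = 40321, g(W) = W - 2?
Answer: 4505/4031 ≈ 1.1176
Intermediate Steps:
g(W) = -2 + W
H = 40321/2 (H = (½)*40321 = 40321/2 ≈ 20161.)
l = -37/2 (l = -7 + (30 - 1*53)/2 = -7 + (30 - 53)/2 = -7 + (½)*(-23) = -7 - 23/2 = -37/2 ≈ -18.500)
G = 1031/2 (G = -37/2 + (-2 - 4)*(-89) = -37/2 - 6*(-89) = -37/2 + 534 = 1031/2 ≈ 515.50)
(G - 16283)/(H - 34269) = (1031/2 - 16283)/(40321/2 - 34269) = -31535/(2*(-28217/2)) = -31535/2*(-2/28217) = 4505/4031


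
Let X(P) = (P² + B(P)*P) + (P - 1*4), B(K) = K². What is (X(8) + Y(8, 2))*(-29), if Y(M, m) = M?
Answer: -17052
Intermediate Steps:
X(P) = -4 + P + P² + P³ (X(P) = (P² + P²*P) + (P - 1*4) = (P² + P³) + (P - 4) = (P² + P³) + (-4 + P) = -4 + P + P² + P³)
(X(8) + Y(8, 2))*(-29) = ((-4 + 8 + 8² + 8³) + 8)*(-29) = ((-4 + 8 + 64 + 512) + 8)*(-29) = (580 + 8)*(-29) = 588*(-29) = -17052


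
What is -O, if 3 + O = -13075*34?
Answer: 444553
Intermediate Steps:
O = -444553 (O = -3 - 13075*34 = -3 - 444550 = -444553)
-O = -1*(-444553) = 444553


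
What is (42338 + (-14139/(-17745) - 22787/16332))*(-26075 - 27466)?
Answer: -72993391641654597/32201260 ≈ -2.2668e+9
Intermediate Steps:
(42338 + (-14139/(-17745) - 22787/16332))*(-26075 - 27466) = (42338 + (-14139*(-1/17745) - 22787*1/16332))*(-53541) = (42338 + (4713/5915 - 22787/16332))*(-53541) = (42338 - 57812389/96603780)*(-53541) = (4089953025251/96603780)*(-53541) = -72993391641654597/32201260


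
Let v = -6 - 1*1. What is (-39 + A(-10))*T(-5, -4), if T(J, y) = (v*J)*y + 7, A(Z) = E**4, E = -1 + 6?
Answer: -77938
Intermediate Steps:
E = 5
A(Z) = 625 (A(Z) = 5**4 = 625)
v = -7 (v = -6 - 1 = -7)
T(J, y) = 7 - 7*J*y (T(J, y) = (-7*J)*y + 7 = -7*J*y + 7 = 7 - 7*J*y)
(-39 + A(-10))*T(-5, -4) = (-39 + 625)*(7 - 7*(-5)*(-4)) = 586*(7 - 140) = 586*(-133) = -77938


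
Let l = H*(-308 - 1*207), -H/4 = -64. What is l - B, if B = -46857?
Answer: -84983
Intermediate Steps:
H = 256 (H = -4*(-64) = 256)
l = -131840 (l = 256*(-308 - 1*207) = 256*(-308 - 207) = 256*(-515) = -131840)
l - B = -131840 - 1*(-46857) = -131840 + 46857 = -84983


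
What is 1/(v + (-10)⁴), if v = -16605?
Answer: -1/6605 ≈ -0.00015140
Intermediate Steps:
1/(v + (-10)⁴) = 1/(-16605 + (-10)⁴) = 1/(-16605 + 10000) = 1/(-6605) = -1/6605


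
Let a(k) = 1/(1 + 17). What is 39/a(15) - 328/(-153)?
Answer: 107734/153 ≈ 704.14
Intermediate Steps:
a(k) = 1/18
39/a(15) - 328/(-153) = 39/(1/18) - 328/(-153) = 39*18 - 328*(-1/153) = 702 + 328/153 = 107734/153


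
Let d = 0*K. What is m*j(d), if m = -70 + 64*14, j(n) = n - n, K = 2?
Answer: 0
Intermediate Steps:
d = 0 (d = 0*2 = 0)
j(n) = 0
m = 826 (m = -70 + 896 = 826)
m*j(d) = 826*0 = 0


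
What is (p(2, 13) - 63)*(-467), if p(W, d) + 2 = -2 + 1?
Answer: 30822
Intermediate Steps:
p(W, d) = -3 (p(W, d) = -2 + (-2 + 1) = -2 - 1 = -3)
(p(2, 13) - 63)*(-467) = (-3 - 63)*(-467) = -66*(-467) = 30822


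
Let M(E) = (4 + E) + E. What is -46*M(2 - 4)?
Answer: 0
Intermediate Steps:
M(E) = 4 + 2*E
-46*M(2 - 4) = -46*(4 + 2*(2 - 4)) = -46*(4 + 2*(-2)) = -46*(4 - 4) = -46*0 = 0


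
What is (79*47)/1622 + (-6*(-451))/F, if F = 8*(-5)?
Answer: -1060153/16220 ≈ -65.361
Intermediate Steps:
F = -40
(79*47)/1622 + (-6*(-451))/F = (79*47)/1622 - 6*(-451)/(-40) = 3713*(1/1622) + 2706*(-1/40) = 3713/1622 - 1353/20 = -1060153/16220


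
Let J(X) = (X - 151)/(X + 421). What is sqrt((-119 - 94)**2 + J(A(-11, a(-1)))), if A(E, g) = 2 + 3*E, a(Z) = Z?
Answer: 4*sqrt(637995)/15 ≈ 213.00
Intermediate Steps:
J(X) = (-151 + X)/(421 + X)
sqrt((-119 - 94)**2 + J(A(-11, a(-1)))) = sqrt((-119 - 94)**2 + (-151 + (2 + 3*(-11)))/(421 + (2 + 3*(-11)))) = sqrt((-213)**2 + (-151 + (2 - 33))/(421 + (2 - 33))) = sqrt(45369 + (-151 - 31)/(421 - 31)) = sqrt(45369 - 182/390) = sqrt(45369 + (1/390)*(-182)) = sqrt(45369 - 7/15) = sqrt(680528/15) = 4*sqrt(637995)/15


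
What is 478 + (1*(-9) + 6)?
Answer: 475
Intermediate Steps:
478 + (1*(-9) + 6) = 478 + (-9 + 6) = 478 - 3 = 475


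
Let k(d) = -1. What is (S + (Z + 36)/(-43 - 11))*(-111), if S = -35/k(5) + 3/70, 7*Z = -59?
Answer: -1207421/315 ≈ -3833.1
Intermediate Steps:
Z = -59/7 (Z = (⅐)*(-59) = -59/7 ≈ -8.4286)
S = 2453/70 (S = -35/(-1) + 3/70 = -35*(-1) + 3*(1/70) = 35 + 3/70 = 2453/70 ≈ 35.043)
(S + (Z + 36)/(-43 - 11))*(-111) = (2453/70 + (-59/7 + 36)/(-43 - 11))*(-111) = (2453/70 + (193/7)/(-54))*(-111) = (2453/70 + (193/7)*(-1/54))*(-111) = (2453/70 - 193/378)*(-111) = (32633/945)*(-111) = -1207421/315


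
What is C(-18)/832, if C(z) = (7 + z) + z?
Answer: -29/832 ≈ -0.034856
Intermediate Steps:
C(z) = 7 + 2*z
C(-18)/832 = (7 + 2*(-18))/832 = (7 - 36)*(1/832) = -29*1/832 = -29/832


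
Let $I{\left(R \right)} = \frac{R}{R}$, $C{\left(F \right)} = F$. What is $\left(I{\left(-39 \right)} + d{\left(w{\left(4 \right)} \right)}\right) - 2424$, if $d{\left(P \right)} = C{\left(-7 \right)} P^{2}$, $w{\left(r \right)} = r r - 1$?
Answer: $-3998$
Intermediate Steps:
$w{\left(r \right)} = -1 + r^{2}$ ($w{\left(r \right)} = r^{2} - 1 = -1 + r^{2}$)
$d{\left(P \right)} = - 7 P^{2}$
$I{\left(R \right)} = 1$
$\left(I{\left(-39 \right)} + d{\left(w{\left(4 \right)} \right)}\right) - 2424 = \left(1 - 7 \left(-1 + 4^{2}\right)^{2}\right) - 2424 = \left(1 - 7 \left(-1 + 16\right)^{2}\right) - 2424 = \left(1 - 7 \cdot 15^{2}\right) - 2424 = \left(1 - 1575\right) - 2424 = -1574 - 2424 = -3998$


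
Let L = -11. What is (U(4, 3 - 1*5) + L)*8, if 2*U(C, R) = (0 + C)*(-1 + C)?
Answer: -40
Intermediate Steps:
U(C, R) = C*(-1 + C)/2 (U(C, R) = ((0 + C)*(-1 + C))/2 = (C*(-1 + C))/2 = C*(-1 + C)/2)
(U(4, 3 - 1*5) + L)*8 = ((½)*4*(-1 + 4) - 11)*8 = ((½)*4*3 - 11)*8 = (6 - 11)*8 = -5*8 = -40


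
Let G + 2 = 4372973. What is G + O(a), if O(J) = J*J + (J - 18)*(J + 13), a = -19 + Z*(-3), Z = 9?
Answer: 4377199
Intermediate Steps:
G = 4372971 (G = -2 + 4372973 = 4372971)
a = -46 (a = -19 + 9*(-3) = -19 - 27 = -46)
O(J) = J² + (-18 + J)*(13 + J)
G + O(a) = 4372971 + (-234 - 5*(-46) + 2*(-46)²) = 4372971 + (-234 + 230 + 2*2116) = 4372971 + (-234 + 230 + 4232) = 4372971 + 4228 = 4377199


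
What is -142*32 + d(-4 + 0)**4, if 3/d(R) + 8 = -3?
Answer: -66528623/14641 ≈ -4544.0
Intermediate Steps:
d(R) = -3/11 (d(R) = 3/(-8 - 3) = 3/(-11) = 3*(-1/11) = -3/11)
-142*32 + d(-4 + 0)**4 = -142*32 + (-3/11)**4 = -4544 + 81/14641 = -66528623/14641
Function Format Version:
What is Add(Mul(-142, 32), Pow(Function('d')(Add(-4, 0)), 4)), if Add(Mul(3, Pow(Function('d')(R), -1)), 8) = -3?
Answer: Rational(-66528623, 14641) ≈ -4544.0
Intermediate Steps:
Function('d')(R) = Rational(-3, 11) (Function('d')(R) = Mul(3, Pow(Add(-8, -3), -1)) = Mul(3, Pow(-11, -1)) = Mul(3, Rational(-1, 11)) = Rational(-3, 11))
Add(Mul(-142, 32), Pow(Function('d')(Add(-4, 0)), 4)) = Add(Mul(-142, 32), Pow(Rational(-3, 11), 4)) = Add(-4544, Rational(81, 14641)) = Rational(-66528623, 14641)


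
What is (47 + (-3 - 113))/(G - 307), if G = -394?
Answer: 69/701 ≈ 0.098431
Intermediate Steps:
(47 + (-3 - 113))/(G - 307) = (47 + (-3 - 113))/(-394 - 307) = (47 - 116)/(-701) = -69*(-1/701) = 69/701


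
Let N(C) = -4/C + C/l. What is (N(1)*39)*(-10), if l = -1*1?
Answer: 1950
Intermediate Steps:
l = -1
N(C) = -C - 4/C (N(C) = -4/C + C/(-1) = -4/C + C*(-1) = -4/C - C = -C - 4/C)
(N(1)*39)*(-10) = ((-1*1 - 4/1)*39)*(-10) = ((-1 - 4*1)*39)*(-10) = ((-1 - 4)*39)*(-10) = -5*39*(-10) = -195*(-10) = 1950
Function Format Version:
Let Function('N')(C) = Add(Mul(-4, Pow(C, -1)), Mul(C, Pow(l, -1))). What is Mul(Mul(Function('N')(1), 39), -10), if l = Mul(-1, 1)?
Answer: 1950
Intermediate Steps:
l = -1
Function('N')(C) = Add(Mul(-1, C), Mul(-4, Pow(C, -1))) (Function('N')(C) = Add(Mul(-4, Pow(C, -1)), Mul(C, Pow(-1, -1))) = Add(Mul(-4, Pow(C, -1)), Mul(C, -1)) = Add(Mul(-4, Pow(C, -1)), Mul(-1, C)) = Add(Mul(-1, C), Mul(-4, Pow(C, -1))))
Mul(Mul(Function('N')(1), 39), -10) = Mul(Mul(Add(Mul(-1, 1), Mul(-4, Pow(1, -1))), 39), -10) = Mul(Mul(Add(-1, Mul(-4, 1)), 39), -10) = Mul(Mul(Add(-1, -4), 39), -10) = Mul(Mul(-5, 39), -10) = Mul(-195, -10) = 1950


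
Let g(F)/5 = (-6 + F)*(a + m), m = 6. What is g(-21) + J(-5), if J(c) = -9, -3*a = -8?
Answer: -1179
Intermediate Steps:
a = 8/3 (a = -1/3*(-8) = 8/3 ≈ 2.6667)
g(F) = -260 + 130*F/3 (g(F) = 5*((-6 + F)*(8/3 + 6)) = 5*((-6 + F)*(26/3)) = 5*(-52 + 26*F/3) = -260 + 130*F/3)
g(-21) + J(-5) = (-260 + (130/3)*(-21)) - 9 = (-260 - 910) - 9 = -1170 - 9 = -1179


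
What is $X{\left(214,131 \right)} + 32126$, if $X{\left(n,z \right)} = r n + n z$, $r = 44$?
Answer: $69576$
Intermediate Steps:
$X{\left(n,z \right)} = 44 n + n z$
$X{\left(214,131 \right)} + 32126 = 214 \left(44 + 131\right) + 32126 = 214 \cdot 175 + 32126 = 37450 + 32126 = 69576$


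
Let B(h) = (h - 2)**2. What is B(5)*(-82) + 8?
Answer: -730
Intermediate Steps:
B(h) = (-2 + h)**2
B(5)*(-82) + 8 = (-2 + 5)**2*(-82) + 8 = 3**2*(-82) + 8 = 9*(-82) + 8 = -738 + 8 = -730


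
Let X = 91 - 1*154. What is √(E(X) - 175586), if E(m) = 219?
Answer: I*√175367 ≈ 418.77*I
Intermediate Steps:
X = -63 (X = 91 - 154 = -63)
√(E(X) - 175586) = √(219 - 175586) = √(-175367) = I*√175367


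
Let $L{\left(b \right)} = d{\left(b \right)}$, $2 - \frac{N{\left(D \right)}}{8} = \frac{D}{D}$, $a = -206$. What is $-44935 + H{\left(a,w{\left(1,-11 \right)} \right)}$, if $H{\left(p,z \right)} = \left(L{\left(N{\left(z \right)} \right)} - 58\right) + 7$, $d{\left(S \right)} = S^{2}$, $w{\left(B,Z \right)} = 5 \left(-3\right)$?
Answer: $-44922$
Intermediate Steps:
$w{\left(B,Z \right)} = -15$
$N{\left(D \right)} = 8$ ($N{\left(D \right)} = 16 - 8 \frac{D}{D} = 16 - 8 = 8$)
$L{\left(b \right)} = b^{2}$
$H{\left(p,z \right)} = 13$ ($H{\left(p,z \right)} = \left(8^{2} - 58\right) + 7 = \left(64 - 58\right) + 7 = 6 + 7 = 13$)
$-44935 + H{\left(a,w{\left(1,-11 \right)} \right)} = -44935 + 13 = -44922$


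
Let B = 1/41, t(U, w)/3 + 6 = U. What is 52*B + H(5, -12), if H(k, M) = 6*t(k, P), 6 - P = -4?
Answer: -686/41 ≈ -16.732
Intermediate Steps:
P = 10 (P = 6 - 1*(-4) = 6 + 4 = 10)
t(U, w) = -18 + 3*U
H(k, M) = -108 + 18*k (H(k, M) = 6*(-18 + 3*k) = -108 + 18*k)
B = 1/41 ≈ 0.024390
52*B + H(5, -12) = 52*(1/41) + (-108 + 18*5) = 52/41 + (-108 + 90) = 52/41 - 18 = -686/41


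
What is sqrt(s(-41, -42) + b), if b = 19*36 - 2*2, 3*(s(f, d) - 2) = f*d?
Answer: 2*sqrt(314) ≈ 35.440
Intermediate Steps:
s(f, d) = 2 + d*f/3 (s(f, d) = 2 + (f*d)/3 = 2 + (d*f)/3 = 2 + d*f/3)
b = 680 (b = 684 - 4 = 680)
sqrt(s(-41, -42) + b) = sqrt((2 + (1/3)*(-42)*(-41)) + 680) = sqrt((2 + 574) + 680) = sqrt(576 + 680) = sqrt(1256) = 2*sqrt(314)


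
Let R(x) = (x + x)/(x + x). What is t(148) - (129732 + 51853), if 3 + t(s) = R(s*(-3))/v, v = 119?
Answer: -21608971/119 ≈ -1.8159e+5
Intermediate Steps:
R(x) = 1 (R(x) = (2*x)/((2*x)) = (2*x)*(1/(2*x)) = 1)
t(s) = -356/119 (t(s) = -3 + 1/119 = -356/119)
t(148) - (129732 + 51853) = -356/119 - (129732 + 51853) = -356/119 - 1*181585 = -356/119 - 181585 = -21608971/119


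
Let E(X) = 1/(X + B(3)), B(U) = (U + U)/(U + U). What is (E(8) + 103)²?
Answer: 861184/81 ≈ 10632.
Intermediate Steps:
B(U) = 1 (B(U) = (2*U)/((2*U)) = (2*U)*(1/(2*U)) = 1)
E(X) = 1/(1 + X) (E(X) = 1/(X + 1) = 1/(1 + X))
(E(8) + 103)² = (1/(1 + 8) + 103)² = (1/9 + 103)² = (⅑ + 103)² = (928/9)² = 861184/81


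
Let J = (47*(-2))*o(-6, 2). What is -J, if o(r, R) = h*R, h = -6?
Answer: -1128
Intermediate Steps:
o(r, R) = -6*R
J = 1128 (J = (47*(-2))*(-6*2) = -94*(-12) = 1128)
-J = -1*1128 = -1128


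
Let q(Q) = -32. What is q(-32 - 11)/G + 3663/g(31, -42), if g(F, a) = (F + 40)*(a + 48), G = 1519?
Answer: 1850155/215698 ≈ 8.5775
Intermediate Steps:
g(F, a) = (40 + F)*(48 + a)
q(-32 - 11)/G + 3663/g(31, -42) = -32/1519 + 3663/(1920 + 40*(-42) + 48*31 + 31*(-42)) = -32*1/1519 + 3663/(1920 - 1680 + 1488 - 1302) = -32/1519 + 3663/426 = -32/1519 + 3663*(1/426) = -32/1519 + 1221/142 = 1850155/215698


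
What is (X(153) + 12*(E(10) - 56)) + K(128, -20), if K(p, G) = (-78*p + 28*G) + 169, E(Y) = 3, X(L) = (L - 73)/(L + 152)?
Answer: -671655/61 ≈ -11011.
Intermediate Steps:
X(L) = (-73 + L)/(152 + L)
K(p, G) = 169 - 78*p + 28*G
(X(153) + 12*(E(10) - 56)) + K(128, -20) = ((-73 + 153)/(152 + 153) + 12*(3 - 56)) + (169 - 78*128 + 28*(-20)) = (80/305 + 12*(-53)) + (169 - 9984 - 560) = ((1/305)*80 - 636) - 10375 = (16/61 - 636) - 10375 = -38780/61 - 10375 = -671655/61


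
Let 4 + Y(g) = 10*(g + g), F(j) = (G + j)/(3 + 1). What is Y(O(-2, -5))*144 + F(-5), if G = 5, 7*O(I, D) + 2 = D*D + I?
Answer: 8064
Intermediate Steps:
O(I, D) = -2/7 + I/7 + D**2/7 (O(I, D) = -2/7 + (D*D + I)/7 = -2/7 + (D**2 + I)/7 = -2/7 + (I + D**2)/7 = -2/7 + (I/7 + D**2/7) = -2/7 + I/7 + D**2/7)
F(j) = 5/4 + j/4 (F(j) = (5 + j)/(3 + 1) = (5 + j)/4 = (5 + j)*(1/4) = 5/4 + j/4)
Y(g) = -4 + 20*g (Y(g) = -4 + 10*(g + g) = -4 + 10*(2*g) = -4 + 20*g)
Y(O(-2, -5))*144 + F(-5) = (-4 + 20*(-2/7 + (1/7)*(-2) + (1/7)*(-5)**2))*144 + (5/4 + (1/4)*(-5)) = (-4 + 20*(-2/7 - 2/7 + (1/7)*25))*144 + (5/4 - 5/4) = (-4 + 20*(-2/7 - 2/7 + 25/7))*144 + 0 = (-4 + 20*3)*144 + 0 = (-4 + 60)*144 + 0 = 56*144 + 0 = 8064 + 0 = 8064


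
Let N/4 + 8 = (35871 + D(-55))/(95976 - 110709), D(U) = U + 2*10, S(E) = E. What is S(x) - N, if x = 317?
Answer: 5285161/14733 ≈ 358.73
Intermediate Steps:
D(U) = 20 + U (D(U) = U + 20 = 20 + U)
N = -614800/14733 (N = -32 + 4*((35871 + (20 - 55))/(95976 - 110709)) = -32 + 4*((35871 - 35)/(-14733)) = -32 + 4*(35836*(-1/14733)) = -32 + 4*(-35836/14733) = -32 - 143344/14733 = -614800/14733 ≈ -41.729)
S(x) - N = 317 - 1*(-614800/14733) = 317 + 614800/14733 = 5285161/14733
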